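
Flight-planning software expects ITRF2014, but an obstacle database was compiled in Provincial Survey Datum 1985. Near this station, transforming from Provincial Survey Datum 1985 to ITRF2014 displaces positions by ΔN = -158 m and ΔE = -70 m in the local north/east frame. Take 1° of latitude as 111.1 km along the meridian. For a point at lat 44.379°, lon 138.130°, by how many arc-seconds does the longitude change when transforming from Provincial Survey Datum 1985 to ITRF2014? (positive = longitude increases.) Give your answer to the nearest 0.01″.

At latitude 44.379°, cos φ = 0.714729.
1° of longitude at this latitude = 111.1 × cos φ = 79.41 km, so Δλ = -70.0 / 79406.4 = -0.0008815° = -3.174″.

Δλ = -3.17″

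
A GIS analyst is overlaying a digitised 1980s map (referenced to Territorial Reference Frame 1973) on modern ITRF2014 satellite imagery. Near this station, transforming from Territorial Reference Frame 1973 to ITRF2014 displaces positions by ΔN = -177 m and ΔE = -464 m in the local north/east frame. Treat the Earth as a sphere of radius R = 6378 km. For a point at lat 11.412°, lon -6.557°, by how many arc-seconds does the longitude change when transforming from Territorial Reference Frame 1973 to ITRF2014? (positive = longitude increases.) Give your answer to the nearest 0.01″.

At latitude 11.412°, cos φ = 0.980230.
One radian of longitude at latitude φ spans R cos φ, so Δλ = ΔE / (R cos φ) = -464.0 / (6378000 × 0.980230) = -7.4217e-05 rad = -15.308″.

Δλ = -15.31″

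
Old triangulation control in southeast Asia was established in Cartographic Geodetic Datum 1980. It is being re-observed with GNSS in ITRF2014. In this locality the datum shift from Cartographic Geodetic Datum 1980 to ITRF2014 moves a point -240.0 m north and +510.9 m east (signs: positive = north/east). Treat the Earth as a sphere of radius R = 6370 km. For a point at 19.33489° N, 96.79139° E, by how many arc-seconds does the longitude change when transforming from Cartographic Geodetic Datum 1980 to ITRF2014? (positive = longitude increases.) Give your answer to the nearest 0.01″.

Δλ = 17.53″

At latitude 19.33489°, cos φ = 0.943600.
One radian of longitude at latitude φ spans R cos φ, so Δλ = ΔE / (R cos φ) = 510.9 / (6370000 × 0.943600) = 8.4998e-05 rad = 17.532″.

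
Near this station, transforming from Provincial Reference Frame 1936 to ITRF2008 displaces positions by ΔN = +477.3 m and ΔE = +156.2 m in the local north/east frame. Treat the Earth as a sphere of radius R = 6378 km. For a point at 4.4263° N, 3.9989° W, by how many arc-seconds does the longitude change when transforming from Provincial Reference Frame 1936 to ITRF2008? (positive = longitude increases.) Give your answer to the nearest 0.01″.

Δλ = 5.07″

At latitude 4.4263°, cos φ = 0.997017.
One radian of longitude at latitude φ spans R cos φ, so Δλ = ΔE / (R cos φ) = 156.2 / (6378000 × 0.997017) = 2.4564e-05 rad = 5.067″.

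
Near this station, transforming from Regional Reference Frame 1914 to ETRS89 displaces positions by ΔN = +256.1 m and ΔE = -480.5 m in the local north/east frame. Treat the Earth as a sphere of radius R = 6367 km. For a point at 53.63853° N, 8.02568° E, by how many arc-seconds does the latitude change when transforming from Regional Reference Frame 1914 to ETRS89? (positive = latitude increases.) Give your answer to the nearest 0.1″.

On a sphere of radius R, 1 rad of latitude = R, so Δφ = ΔN / R = 256.1 / 6367000 = 4.0223e-05 rad = 8.297″.

Δφ = 8.3″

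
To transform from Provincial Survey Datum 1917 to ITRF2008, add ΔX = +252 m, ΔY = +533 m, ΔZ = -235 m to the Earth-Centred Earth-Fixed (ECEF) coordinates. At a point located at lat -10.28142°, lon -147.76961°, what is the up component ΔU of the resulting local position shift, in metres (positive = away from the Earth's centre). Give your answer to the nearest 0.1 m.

ΔU = -447.5 m

At φ = -10.28142°, λ = -147.76961°: sin φ = -0.178483, cos φ = 0.983943, sin λ = -0.533325, cos λ = -0.845910.
ΔU = cos φ cos λ·ΔX + cos φ sin λ·ΔY + sin φ·ΔZ = (0.983943)(-0.845910)(252) + (0.983943)(-0.533325)(533) + (-0.178483)(-235) = -447.50 m.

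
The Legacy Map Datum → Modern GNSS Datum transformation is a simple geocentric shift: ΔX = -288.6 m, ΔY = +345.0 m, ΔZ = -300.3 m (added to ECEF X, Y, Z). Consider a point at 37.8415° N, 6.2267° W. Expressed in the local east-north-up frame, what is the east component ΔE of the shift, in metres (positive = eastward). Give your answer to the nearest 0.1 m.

ΔE = 311.7 m

The local east axis at (φ, λ) is (−sin λ, cos λ, 0), so ΔE = −sin(-6.2267°)·(-288.6) + cos(-6.2267°)·345.0 = 311.66 m.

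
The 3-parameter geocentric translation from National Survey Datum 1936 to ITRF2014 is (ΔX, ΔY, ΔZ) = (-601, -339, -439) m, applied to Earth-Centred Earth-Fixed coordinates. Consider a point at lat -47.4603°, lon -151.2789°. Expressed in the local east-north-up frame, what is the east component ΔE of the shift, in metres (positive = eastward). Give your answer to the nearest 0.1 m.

ΔE = 8.5 m

At φ = -47.4603°, λ = -151.2789°: sin φ = -0.736809, cos φ = 0.676101, sin λ = -0.480546, cos λ = -0.876969.
ΔE = −sin λ·ΔX + cos λ·ΔY = −(-0.480546)·(-601) + (-0.876969)·(-339) = 8.48 m.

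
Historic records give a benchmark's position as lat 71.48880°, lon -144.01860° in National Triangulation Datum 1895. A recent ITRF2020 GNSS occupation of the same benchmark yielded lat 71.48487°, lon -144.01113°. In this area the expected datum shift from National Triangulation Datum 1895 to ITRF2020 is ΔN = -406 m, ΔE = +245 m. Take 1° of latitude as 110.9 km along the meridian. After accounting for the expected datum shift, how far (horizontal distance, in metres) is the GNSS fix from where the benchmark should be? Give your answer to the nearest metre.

Observed coordinate differences: Δφ = -0.00393°, Δλ = +0.00747°.
Converting to metres (1° lat = 110900 m, cos φ = 0.317490): observed ΔN = -435.8 m, observed ΔE = 263.0 m.
Subtracting the expected shift leaves a residual of -435.8 − (-406) = -29.8 m north and 263.0 − (245) = 18.0 m east.
Residual distance = √((-29.8)² + 18.0²) = 34.9 m.

35 m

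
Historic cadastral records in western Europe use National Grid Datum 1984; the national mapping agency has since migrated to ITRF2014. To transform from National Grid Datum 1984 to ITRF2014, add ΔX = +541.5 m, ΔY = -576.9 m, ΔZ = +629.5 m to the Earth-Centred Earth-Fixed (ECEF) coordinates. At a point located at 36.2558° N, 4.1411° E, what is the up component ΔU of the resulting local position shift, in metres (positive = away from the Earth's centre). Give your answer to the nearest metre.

At φ = 36.2558°, λ = 4.1411°: sin φ = 0.591391, cos φ = 0.806385, sin λ = 0.072213, cos λ = 0.997389.
ΔU = cos φ cos λ·ΔX + cos φ sin λ·ΔY + sin φ·ΔZ = (0.806385)(0.997389)(541.5) + (0.806385)(0.072213)(-576.9) + (0.591391)(629.5) = 774.20 m.

ΔU = 774 m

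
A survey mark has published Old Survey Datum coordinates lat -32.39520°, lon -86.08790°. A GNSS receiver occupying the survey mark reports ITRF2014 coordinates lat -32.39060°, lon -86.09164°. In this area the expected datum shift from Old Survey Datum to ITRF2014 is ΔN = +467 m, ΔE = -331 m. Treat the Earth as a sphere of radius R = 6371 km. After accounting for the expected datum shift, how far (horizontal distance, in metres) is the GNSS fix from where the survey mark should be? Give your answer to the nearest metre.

49 m

Observed coordinate differences: Δφ = +0.00460°, Δλ = -0.00374°.
Converting to metres (1° lat = 111195 m, cos φ = 0.844373): observed ΔN = 511.5 m, observed ΔE = -351.1 m.
Subtracting the expected shift leaves a residual of 511.5 − (467) = 44.5 m north and -351.1 − (-331) = -20.1 m east.
Residual distance = √(44.5² + (-20.1)²) = 48.8 m.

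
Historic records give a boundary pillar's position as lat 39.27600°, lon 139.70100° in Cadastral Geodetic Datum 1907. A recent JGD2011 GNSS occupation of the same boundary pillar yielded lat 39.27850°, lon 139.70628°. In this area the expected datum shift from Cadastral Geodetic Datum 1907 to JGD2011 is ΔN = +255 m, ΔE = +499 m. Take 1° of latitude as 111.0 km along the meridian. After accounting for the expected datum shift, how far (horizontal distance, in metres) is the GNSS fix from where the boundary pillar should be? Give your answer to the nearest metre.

51 m

Observed coordinate differences: Δφ = +0.00250°, Δλ = +0.00528°.
Converting to metres (1° lat = 111000 m, cos φ = 0.774105): observed ΔN = 277.5 m, observed ΔE = 453.7 m.
Subtracting the expected shift leaves a residual of 277.5 − (255) = 22.5 m north and 453.7 − (499) = -45.3 m east.
Residual distance = √(22.5² + (-45.3)²) = 50.6 m.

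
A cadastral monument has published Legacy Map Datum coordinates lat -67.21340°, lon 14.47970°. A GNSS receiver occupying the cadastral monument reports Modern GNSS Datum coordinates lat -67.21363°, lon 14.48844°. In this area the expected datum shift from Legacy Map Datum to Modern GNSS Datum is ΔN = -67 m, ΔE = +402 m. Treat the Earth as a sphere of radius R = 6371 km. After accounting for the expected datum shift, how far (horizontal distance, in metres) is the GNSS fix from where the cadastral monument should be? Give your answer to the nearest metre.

Observed coordinate differences: Δφ = -0.00023°, Δλ = +0.00874°.
Converting to metres (1° lat = 111195 m, cos φ = 0.387300): observed ΔN = -25.6 m, observed ΔE = 376.4 m.
Subtracting the expected shift leaves a residual of -25.6 − (-67) = 41.4 m north and 376.4 − (402) = -25.6 m east.
Residual distance = √(41.4² + (-25.6)²) = 48.7 m.

49 m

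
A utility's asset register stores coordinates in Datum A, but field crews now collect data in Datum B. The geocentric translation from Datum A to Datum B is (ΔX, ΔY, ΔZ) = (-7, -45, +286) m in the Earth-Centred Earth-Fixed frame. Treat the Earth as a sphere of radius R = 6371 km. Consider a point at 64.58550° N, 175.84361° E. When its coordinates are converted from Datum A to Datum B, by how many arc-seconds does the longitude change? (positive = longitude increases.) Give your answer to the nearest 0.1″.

Δλ = 3.4″

sin φ = 0.903227, cos φ = 0.429164, sin λ = 0.072479, cos λ = -0.997370.
East component: ΔE = −sin λ·ΔX + cos λ·ΔY = −(0.072479)(-7) + (-0.997370)(-45) = 45.39 m.
1° of latitude spans πR/180 = 111195 m; at latitude φ, 1° of longitude spans that × cos φ = 47720.8 m, so Δλ = 45.39 / 47720.8 × 3600 = 3.424″.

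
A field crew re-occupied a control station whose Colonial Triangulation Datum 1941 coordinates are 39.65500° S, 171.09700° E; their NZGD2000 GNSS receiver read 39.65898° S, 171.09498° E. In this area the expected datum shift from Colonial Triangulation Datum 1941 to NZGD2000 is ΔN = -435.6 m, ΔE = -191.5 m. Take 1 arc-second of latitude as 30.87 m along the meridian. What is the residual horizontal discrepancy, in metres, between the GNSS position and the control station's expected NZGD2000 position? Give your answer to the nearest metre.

Observed coordinate differences: Δφ = -0.00398°, Δλ = -0.00202°.
Converting to metres (1° lat = 111132 m, cos φ = 0.769901): observed ΔN = -442.3 m, observed ΔE = -172.8 m.
Subtracting the expected shift leaves a residual of -442.3 − (-435.6) = -6.7 m north and -172.8 − (-191.5) = 18.7 m east.
Residual distance = √((-6.7)² + 18.7²) = 19.8 m.

20 m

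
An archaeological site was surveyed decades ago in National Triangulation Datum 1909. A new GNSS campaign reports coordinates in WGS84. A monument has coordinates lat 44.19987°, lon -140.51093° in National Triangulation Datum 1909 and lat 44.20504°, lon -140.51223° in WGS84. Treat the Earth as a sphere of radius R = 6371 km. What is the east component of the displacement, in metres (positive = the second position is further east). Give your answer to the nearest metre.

Δφ = 44.20504° − 44.19987° = +0.00517°; Δλ = -140.51223° − -140.51093° = -0.00130°.
1° along a meridian = πR/180 = 111195 m.
ΔN = Δφ × 111195 = 574.9 m; ΔE = Δλ × 111195 × cos(44.19987°) = -0.00130 × 111195 × 0.716912 = -103.6 m.

ΔE = -104 m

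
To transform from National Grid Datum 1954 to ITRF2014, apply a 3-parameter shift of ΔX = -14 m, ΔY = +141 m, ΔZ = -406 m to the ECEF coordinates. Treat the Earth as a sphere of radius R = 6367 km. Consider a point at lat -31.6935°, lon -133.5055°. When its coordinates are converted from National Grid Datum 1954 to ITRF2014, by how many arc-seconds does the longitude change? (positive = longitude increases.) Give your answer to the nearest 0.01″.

sin φ = -0.525375, cos φ = 0.850871, sin λ = -0.725308, cos λ = -0.688424.
East component: ΔE = −sin λ·ΔX + cos λ·ΔY = −(-0.725308)(-14) + (-0.688424)(141) = -107.22 m.
1° of latitude spans πR/180 = 111125 m; at latitude φ, 1° of longitude spans that × cos φ = 94553.1 m, so Δλ = -107.22 / 94553.1 × 3600 = -4.082″.

Δλ = -4.08″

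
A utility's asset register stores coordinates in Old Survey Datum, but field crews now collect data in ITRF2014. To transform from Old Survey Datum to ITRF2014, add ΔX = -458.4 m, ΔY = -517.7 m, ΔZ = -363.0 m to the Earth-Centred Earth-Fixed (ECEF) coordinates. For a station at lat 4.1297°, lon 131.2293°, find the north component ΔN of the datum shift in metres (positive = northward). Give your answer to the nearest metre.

ΔN = -356 m

The local north axis is (−sin φ cos λ, −sin φ sin λ, cos φ), giving ΔN = -21.757 + 28.039 − 362.058 = -355.78 m.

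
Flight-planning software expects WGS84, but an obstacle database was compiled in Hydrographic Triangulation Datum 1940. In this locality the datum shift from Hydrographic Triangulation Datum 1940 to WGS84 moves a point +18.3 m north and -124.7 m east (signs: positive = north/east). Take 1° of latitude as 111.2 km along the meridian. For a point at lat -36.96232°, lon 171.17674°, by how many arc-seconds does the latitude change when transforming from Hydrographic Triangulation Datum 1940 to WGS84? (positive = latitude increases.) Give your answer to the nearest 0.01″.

1° of latitude = 111.2 km, so Δφ = 18.3 / 111200 = 0.0001646° = 0.592″.

Δφ = 0.59″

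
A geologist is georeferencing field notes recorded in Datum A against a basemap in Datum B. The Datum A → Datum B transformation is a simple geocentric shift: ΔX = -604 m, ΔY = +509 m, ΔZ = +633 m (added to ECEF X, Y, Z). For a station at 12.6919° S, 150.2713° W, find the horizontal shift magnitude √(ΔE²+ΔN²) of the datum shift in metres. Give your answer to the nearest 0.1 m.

The local east axis at (φ, λ) is (−sin λ, cos λ, 0), so ΔE = −sin(-150.2713°)·(-604) + cos(-150.2713°)·509 = -741.53 m.
The local north axis is (−sin φ cos λ, −sin φ sin λ, cos φ), giving ΔN = 115.238 − 55.457 + 617.533 = 677.31 m.
Horizontal magnitude = √(ΔE² + ΔN²) = √((-741.53)² + 677.31²) = 1004.30 m.

1004.3 m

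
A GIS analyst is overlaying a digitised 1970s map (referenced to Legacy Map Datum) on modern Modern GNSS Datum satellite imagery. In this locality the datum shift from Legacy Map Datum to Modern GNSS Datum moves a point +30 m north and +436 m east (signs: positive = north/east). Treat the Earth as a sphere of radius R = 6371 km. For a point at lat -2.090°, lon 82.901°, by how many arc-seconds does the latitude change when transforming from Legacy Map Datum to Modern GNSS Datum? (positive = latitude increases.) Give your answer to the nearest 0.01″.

Δφ = 0.97″

On a sphere of radius R, 1 rad of latitude = R, so Δφ = ΔN / R = 30.0 / 6371000 = 4.7088e-06 rad = 0.971″.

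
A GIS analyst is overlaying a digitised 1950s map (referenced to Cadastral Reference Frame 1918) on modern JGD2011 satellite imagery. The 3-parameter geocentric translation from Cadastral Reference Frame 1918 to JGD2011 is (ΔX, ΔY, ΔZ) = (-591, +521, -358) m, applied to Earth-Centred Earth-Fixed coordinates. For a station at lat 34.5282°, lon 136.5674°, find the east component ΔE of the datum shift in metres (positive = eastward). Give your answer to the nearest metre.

ΔE = 28 m

The local east axis at (φ, λ) is (−sin λ, cos λ, 0), so ΔE = −sin(136.5674°)·(-591) + cos(136.5674°)·521 = 27.97 m.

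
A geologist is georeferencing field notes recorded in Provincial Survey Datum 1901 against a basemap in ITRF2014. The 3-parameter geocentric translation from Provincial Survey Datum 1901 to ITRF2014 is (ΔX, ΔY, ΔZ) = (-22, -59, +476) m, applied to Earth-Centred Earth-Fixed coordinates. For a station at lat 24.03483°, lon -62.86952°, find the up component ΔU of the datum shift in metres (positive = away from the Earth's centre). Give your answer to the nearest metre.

ΔU = 233 m

At φ = 24.03483°, λ = -62.86952°: sin φ = 0.407292, cos φ = 0.913298, sin λ = -0.889970, cos λ = 0.456018.
ΔU = cos φ cos λ·ΔX + cos φ sin λ·ΔY + sin φ·ΔZ = (0.913298)(0.456018)(-22) + (0.913298)(-0.889970)(-59) + (0.407292)(476) = 232.66 m.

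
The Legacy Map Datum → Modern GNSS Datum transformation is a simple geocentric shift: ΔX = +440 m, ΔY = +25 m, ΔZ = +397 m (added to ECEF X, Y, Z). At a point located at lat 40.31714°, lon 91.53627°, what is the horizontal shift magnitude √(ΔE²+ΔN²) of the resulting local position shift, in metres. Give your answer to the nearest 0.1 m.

At φ = 40.31714°, λ = 91.53627°: sin φ = 0.647018, cos φ = 0.762475, sin λ = 0.999641, cos λ = -0.026810.
ΔE = −sin λ·ΔX + cos λ·ΔY = −(0.999641)·(440) + (-0.026810)·(25) = -440.51 m.
ΔN = −sin φ cos λ·ΔX − sin φ sin λ·ΔY + cos φ·ΔZ = −(0.647018)(-0.026810)(440) − (0.647018)(0.999641)(25) + (0.762475)(397) = 294.17 m.
Horizontal magnitude = √(ΔE² + ΔN²) = √((-440.51)² + 294.17²) = 529.70 m.

529.7 m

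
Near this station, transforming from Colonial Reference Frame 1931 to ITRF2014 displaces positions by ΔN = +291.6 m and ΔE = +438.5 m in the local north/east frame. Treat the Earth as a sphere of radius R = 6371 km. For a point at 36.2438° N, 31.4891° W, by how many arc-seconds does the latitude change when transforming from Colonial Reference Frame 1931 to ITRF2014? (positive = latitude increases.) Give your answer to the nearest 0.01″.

Δφ = 9.44″

On a sphere of radius R, 1 rad of latitude = R, so Δφ = ΔN / R = 291.6 / 6371000 = 4.5770e-05 rad = 9.441″.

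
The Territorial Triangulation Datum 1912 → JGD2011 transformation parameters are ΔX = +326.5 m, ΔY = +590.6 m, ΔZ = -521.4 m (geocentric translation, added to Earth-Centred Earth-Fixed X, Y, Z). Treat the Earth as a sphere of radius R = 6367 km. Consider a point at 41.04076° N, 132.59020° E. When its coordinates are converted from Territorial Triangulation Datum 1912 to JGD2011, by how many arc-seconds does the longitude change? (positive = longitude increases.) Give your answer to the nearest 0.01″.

sin φ = 0.656596, cos φ = 0.754243, sin λ = 0.736213, cos λ = -0.676750.
East component: ΔE = −sin λ·ΔX + cos λ·ΔY = −(0.736213)(326.5) + (-0.676750)(590.6) = -640.06 m.
1° of latitude spans πR/180 = 111125 m; at latitude φ, 1° of longitude spans that × cos φ = 83815.3 m, so Δλ = -640.06 / 83815.3 × 3600 = -27.492″.

Δλ = -27.49″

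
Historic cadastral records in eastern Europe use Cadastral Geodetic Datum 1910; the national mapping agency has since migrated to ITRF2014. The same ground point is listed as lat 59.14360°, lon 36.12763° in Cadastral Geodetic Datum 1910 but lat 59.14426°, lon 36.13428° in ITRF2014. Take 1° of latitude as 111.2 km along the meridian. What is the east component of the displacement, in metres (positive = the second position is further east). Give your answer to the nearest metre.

ΔE = 379 m

Δφ = 59.14426° − 59.14360° = +0.00066°; Δλ = 36.13428° − 36.12763° = +0.00665°.
ΔN = Δφ × 111200 = 73.4 m; ΔE = Δλ × 111200 × cos(59.14360°) = +0.00665 × 111200 × 0.512888 = 379.3 m.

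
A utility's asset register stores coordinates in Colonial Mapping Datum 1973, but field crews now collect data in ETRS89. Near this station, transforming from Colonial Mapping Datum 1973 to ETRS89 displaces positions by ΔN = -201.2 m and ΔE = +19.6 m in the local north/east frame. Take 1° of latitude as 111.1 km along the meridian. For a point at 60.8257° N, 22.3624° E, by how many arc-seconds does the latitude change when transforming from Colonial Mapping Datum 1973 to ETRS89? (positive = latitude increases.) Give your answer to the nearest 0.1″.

Δφ = -6.5″

1° of latitude = 111.1 km, so Δφ = -201.2 / 111100 = -0.0018110° = -6.520″.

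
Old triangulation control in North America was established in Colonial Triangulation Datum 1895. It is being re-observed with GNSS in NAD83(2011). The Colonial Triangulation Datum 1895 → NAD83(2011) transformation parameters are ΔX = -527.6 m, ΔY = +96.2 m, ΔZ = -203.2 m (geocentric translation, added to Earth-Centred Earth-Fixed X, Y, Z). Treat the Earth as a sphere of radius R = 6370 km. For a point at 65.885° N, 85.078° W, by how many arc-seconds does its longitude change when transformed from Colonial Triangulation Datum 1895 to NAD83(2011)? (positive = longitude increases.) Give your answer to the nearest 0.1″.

Δλ = -41.0″

sin φ = 0.912727, cos φ = 0.408569, sin λ = -0.996312, cos λ = 0.085799.
East component: ΔE = −sin λ·ΔX + cos λ·ΔY = −(-0.996312)(-527.6) + (0.085799)(96.2) = -517.40 m.
1° of latitude spans πR/180 = 111177 m; at latitude φ, 1° of longitude spans that × cos φ = 45423.7 m, so Δλ = -517.40 / 45423.7 × 3600 = -41.006″.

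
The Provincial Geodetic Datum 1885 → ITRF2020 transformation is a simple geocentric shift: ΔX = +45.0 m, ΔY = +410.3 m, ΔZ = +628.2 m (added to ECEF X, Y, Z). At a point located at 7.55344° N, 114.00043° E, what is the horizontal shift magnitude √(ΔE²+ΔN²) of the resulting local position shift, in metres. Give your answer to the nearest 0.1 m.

The local east axis at (φ, λ) is (−sin λ, cos λ, 0), so ΔE = −sin(114.00043°)·45.0 + cos(114.00043°)·410.3 = -208.00 m.
The local north axis is (−sin φ cos λ, −sin φ sin λ, cos φ), giving ΔN = 2.406 − 49.271 + 622.749 = 575.88 m.
Horizontal magnitude = √(ΔE² + ΔN²) = √((-208.00)² + 575.88²) = 612.29 m.

612.3 m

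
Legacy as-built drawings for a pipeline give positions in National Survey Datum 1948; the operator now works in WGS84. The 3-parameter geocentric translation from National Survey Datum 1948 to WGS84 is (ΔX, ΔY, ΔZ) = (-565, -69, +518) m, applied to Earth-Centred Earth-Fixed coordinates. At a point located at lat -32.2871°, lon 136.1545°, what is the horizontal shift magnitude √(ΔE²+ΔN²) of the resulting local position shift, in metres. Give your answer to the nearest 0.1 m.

The local east axis at (φ, λ) is (−sin λ, cos λ, 0), so ΔE = −sin(136.1545°)·(-565) + cos(136.1545°)·(-69) = 441.15 m.
The local north axis is (−sin φ cos λ, −sin φ sin λ, cos φ), giving ΔN = 217.662 − 25.532 + 437.908 = 630.04 m.
Horizontal magnitude = √(ΔE² + ΔN²) = √(441.15² + 630.04²) = 769.13 m.

769.1 m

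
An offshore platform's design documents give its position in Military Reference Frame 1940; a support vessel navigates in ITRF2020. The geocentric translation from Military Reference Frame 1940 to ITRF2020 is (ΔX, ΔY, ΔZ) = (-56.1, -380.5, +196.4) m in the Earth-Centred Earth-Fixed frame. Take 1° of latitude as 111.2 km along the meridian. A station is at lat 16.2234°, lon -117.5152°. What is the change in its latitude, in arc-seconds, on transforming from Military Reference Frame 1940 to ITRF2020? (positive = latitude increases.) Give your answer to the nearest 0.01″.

Δφ = 2.82″

sin φ = 0.279383, cos φ = 0.960180, sin λ = -0.886888, cos λ = -0.461984.
North component: ΔN = −sin φ cos λ·ΔX − sin φ sin λ·ΔY + cos φ·ΔZ = −(0.279383)(-0.461984)(-56.1) − (0.279383)(-0.886888)(-380.5) + (0.960180)(196.4) = 87.06 m.
1° of latitude spans 111200 m, so Δφ = 87.06 / 111200 × 3600 = 2.818″.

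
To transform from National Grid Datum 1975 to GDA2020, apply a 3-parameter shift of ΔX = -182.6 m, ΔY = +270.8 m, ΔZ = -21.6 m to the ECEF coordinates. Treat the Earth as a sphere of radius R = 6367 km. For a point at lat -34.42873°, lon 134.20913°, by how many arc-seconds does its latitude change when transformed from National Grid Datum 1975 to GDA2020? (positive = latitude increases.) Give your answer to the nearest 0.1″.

Δφ = 5.3″

sin φ = -0.565381, cos φ = 0.824830, sin λ = 0.716800, cos λ = -0.697279.
North component: ΔN = −sin φ cos λ·ΔX − sin φ sin λ·ΔY + cos φ·ΔZ = −(-0.565381)(-0.697279)(-182.6) − (-0.565381)(0.716800)(270.8) + (0.824830)(-21.6) = 163.92 m.
1° of latitude spans πR/180 = 111125 m, so Δφ = 163.92 / 111125 × 3600 = 5.310″.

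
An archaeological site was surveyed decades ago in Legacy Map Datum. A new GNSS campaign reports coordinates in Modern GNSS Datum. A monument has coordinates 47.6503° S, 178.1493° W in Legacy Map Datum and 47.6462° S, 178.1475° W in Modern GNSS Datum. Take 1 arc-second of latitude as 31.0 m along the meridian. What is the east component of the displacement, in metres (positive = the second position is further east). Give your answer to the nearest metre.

Δφ = -47.6462° − -47.6503° = +0.0041°; Δλ = -178.1475° − -178.1493° = +0.0018°.
1° of latitude = 3600 × 31.00 = 111600 m.
ΔN = Δφ × 111600 = 457.6 m; ΔE = Δλ × 111600 × cos(-47.6503°) = +0.0018 × 111600 × 0.673654 = 135.3 m.

ΔE = 135 m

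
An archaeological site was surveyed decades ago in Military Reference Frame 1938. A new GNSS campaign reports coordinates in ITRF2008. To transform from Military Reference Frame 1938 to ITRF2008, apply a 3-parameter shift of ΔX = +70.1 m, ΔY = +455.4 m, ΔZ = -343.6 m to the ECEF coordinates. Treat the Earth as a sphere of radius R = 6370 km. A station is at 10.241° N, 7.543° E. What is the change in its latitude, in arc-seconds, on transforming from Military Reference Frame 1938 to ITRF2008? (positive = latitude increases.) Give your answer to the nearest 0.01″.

sin φ = 0.177789, cos φ = 0.984069, sin λ = 0.131270, cos λ = 0.991347.
North component: ΔN = −sin φ cos λ·ΔX − sin φ sin λ·ΔY + cos φ·ΔZ = −(0.177789)(0.991347)(70.1) − (0.177789)(0.131270)(455.4) + (0.984069)(-343.6) = -361.11 m.
1° of latitude spans πR/180 = 111177 m, so Δφ = -361.11 / 111177 × 3600 = -11.693″.

Δφ = -11.69″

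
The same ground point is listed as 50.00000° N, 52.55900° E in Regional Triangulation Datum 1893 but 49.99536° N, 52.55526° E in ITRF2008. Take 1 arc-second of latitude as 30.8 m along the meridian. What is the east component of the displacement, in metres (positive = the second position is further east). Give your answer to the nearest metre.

ΔE = -267 m

Δφ = 49.99536° − 50.00000° = -0.00464°; Δλ = 52.55526° − 52.55900° = -0.00374°.
1° of latitude = 3600 × 30.80 = 110880 m.
ΔN = Δφ × 110880 = -514.5 m; ΔE = Δλ × 110880 × cos(50.00000°) = -0.00374 × 110880 × 0.642788 = -266.6 m.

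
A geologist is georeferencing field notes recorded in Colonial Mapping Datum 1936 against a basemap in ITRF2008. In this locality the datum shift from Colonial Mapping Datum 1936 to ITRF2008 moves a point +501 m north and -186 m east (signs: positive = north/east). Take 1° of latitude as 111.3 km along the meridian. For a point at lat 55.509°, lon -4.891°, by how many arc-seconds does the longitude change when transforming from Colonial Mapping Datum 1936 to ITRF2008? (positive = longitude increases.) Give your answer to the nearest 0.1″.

At latitude 55.509°, cos φ = 0.566277.
1° of longitude at this latitude = 111.3 × cos φ = 63.03 km, so Δλ = -186.0 / 63026.6 = -0.0029511° = -10.624″.

Δλ = -10.6″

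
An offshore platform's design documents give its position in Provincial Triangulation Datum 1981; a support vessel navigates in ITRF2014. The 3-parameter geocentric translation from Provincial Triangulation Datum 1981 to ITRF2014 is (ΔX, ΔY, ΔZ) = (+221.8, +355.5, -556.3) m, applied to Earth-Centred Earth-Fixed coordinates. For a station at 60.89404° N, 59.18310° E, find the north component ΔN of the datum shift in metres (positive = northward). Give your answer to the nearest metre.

ΔN = -637 m

The local north axis is (−sin φ cos λ, −sin φ sin λ, cos φ), giving ΔN = -99.279 − 266.753 − 270.599 = -636.63 m.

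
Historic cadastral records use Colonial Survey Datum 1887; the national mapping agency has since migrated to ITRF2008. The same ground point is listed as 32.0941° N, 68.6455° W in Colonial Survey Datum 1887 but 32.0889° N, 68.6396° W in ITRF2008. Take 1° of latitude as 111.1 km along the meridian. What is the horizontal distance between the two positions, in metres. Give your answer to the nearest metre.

801 m

Δφ = 32.0889° − 32.0941° = -0.0052°; Δλ = -68.6396° − -68.6455° = +0.0059°.
ΔN = Δφ × 111100 = -577.7 m; ΔE = Δλ × 111100 × cos(32.0941°) = +0.0059 × 111100 × 0.847177 = 555.3 m.
Distance = √(ΔE² + ΔN²) = √(555.3² + (-577.7)²) = 801.3 m.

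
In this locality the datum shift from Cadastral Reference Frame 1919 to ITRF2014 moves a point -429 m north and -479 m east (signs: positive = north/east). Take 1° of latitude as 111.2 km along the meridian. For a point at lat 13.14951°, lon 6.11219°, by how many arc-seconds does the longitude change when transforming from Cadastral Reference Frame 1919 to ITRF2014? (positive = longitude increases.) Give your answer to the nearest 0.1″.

At latitude 13.14951°, cos φ = 0.973780.
1° of longitude at this latitude = 111.2 × cos φ = 108.28 km, so Δλ = -479.0 / 108284.3 = -0.0044235° = -15.925″.

Δλ = -15.9″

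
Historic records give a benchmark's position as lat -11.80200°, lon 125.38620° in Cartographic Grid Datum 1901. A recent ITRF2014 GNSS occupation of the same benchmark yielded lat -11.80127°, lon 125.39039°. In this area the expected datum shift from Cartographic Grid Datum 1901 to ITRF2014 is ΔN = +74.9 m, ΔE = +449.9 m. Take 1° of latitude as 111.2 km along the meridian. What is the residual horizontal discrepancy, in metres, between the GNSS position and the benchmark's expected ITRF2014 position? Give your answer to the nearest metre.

9 m

Observed coordinate differences: Δφ = +0.00073°, Δλ = +0.00419°.
Converting to metres (1° lat = 111200 m, cos φ = 0.978860): observed ΔN = 81.2 m, observed ΔE = 456.1 m.
Subtracting the expected shift leaves a residual of 81.2 − (74.9) = 6.3 m north and 456.1 − (449.9) = 6.2 m east.
Residual distance = √(6.3² + 6.2²) = 8.8 m.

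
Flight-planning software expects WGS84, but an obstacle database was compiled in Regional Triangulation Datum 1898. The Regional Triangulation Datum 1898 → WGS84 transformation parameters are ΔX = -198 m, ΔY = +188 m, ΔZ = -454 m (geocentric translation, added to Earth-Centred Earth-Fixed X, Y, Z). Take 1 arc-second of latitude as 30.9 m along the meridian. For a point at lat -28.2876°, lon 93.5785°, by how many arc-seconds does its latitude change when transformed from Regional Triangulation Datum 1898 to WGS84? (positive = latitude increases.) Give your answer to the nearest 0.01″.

sin φ = -0.473898, cos φ = 0.880580, sin λ = 0.998050, cos λ = -0.062416.
North component: ΔN = −sin φ cos λ·ΔX − sin φ sin λ·ΔY + cos φ·ΔZ = −(-0.473898)(-0.062416)(-198) − (-0.473898)(0.998050)(188) + (0.880580)(-454) = -305.01 m.
1° of latitude spans 3600 × 30.90 = 111240 m, so Δφ = -305.01 / 111240 × 3600 = -9.871″.

Δφ = -9.87″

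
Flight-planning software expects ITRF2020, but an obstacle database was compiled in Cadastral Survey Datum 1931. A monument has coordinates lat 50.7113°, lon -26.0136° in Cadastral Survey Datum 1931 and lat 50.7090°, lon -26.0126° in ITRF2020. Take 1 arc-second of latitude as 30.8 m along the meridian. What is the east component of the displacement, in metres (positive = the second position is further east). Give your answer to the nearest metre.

Δφ = 50.7090° − 50.7113° = -0.0023°; Δλ = -26.0126° − -26.0136° = +0.0010°.
1° of latitude = 3600 × 30.80 = 110880 m.
ΔN = Δφ × 110880 = -255.0 m; ΔE = Δλ × 110880 × cos(50.7113°) = +0.0010 × 110880 × 0.633228 = 70.2 m.

ΔE = 70 m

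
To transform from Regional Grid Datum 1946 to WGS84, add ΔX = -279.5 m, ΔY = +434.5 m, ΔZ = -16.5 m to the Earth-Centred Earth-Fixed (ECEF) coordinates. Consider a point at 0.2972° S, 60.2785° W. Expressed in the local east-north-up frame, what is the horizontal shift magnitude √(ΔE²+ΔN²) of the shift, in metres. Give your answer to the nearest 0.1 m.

33.4 m

The local east axis at (φ, λ) is (−sin λ, cos λ, 0), so ΔE = −sin(-60.2785°)·(-279.5) + cos(-60.2785°)·434.5 = -27.31 m.
The local north axis is (−sin φ cos λ, −sin φ sin λ, cos φ), giving ΔN = -0.719 − 1.957 − 16.500 = -19.18 m.
Horizontal magnitude = √(ΔE² + ΔN²) = √((-27.31)² + (-19.18)²) = 33.37 m.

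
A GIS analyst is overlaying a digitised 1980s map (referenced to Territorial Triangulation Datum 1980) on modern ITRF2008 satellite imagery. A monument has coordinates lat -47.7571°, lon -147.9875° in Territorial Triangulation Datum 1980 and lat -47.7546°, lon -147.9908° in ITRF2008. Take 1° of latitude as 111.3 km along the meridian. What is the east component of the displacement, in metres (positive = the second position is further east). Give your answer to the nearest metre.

Δφ = -47.7546° − -47.7571° = +0.0025°; Δλ = -147.9908° − -147.9875° = -0.0033°.
ΔN = Δφ × 111300 = 278.2 m; ΔE = Δλ × 111300 × cos(-47.7571°) = -0.0033 × 111300 × 0.672275 = -246.9 m.

ΔE = -247 m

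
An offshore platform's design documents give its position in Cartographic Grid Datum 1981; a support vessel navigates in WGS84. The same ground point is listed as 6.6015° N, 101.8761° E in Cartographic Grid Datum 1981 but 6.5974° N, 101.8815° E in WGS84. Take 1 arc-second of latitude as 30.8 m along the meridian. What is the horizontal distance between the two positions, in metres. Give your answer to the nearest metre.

Δφ = 6.5974° − 6.6015° = -0.0041°; Δλ = 101.8815° − 101.8761° = +0.0054°.
1° of latitude = 3600 × 30.80 = 110880 m.
ΔN = Δφ × 110880 = -454.6 m; ΔE = Δλ × 110880 × cos(6.6015°) = +0.0054 × 110880 × 0.993370 = 594.8 m.
Distance = √(ΔE² + ΔN²) = √(594.8² + (-454.6)²) = 748.6 m.

749 m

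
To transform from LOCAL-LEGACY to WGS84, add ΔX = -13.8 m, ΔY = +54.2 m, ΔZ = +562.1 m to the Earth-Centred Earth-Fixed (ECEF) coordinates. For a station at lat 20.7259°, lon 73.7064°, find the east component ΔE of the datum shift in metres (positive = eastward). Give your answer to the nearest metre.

The local east axis at (φ, λ) is (−sin λ, cos λ, 0), so ΔE = −sin(73.7064°)·(-13.8) + cos(73.7064°)·54.2 = 28.45 m.

ΔE = 28 m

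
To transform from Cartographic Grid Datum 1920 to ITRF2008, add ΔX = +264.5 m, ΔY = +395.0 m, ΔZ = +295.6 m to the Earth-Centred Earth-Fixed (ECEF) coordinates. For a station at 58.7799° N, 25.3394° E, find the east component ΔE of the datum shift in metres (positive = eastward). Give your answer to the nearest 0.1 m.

The local east axis at (φ, λ) is (−sin λ, cos λ, 0), so ΔE = −sin(25.3394°)·264.5 + cos(25.3394°)·395.0 = 243.80 m.

ΔE = 243.8 m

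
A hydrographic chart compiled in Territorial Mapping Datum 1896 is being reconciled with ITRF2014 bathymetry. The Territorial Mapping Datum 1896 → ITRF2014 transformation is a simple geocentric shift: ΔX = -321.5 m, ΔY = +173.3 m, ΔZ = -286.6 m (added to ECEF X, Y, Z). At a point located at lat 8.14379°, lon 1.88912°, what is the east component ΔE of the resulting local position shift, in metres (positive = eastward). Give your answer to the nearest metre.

ΔE = 184 m

The local east axis at (φ, λ) is (−sin λ, cos λ, 0), so ΔE = −sin(1.88912°)·(-321.5) + cos(1.88912°)·173.3 = 183.80 m.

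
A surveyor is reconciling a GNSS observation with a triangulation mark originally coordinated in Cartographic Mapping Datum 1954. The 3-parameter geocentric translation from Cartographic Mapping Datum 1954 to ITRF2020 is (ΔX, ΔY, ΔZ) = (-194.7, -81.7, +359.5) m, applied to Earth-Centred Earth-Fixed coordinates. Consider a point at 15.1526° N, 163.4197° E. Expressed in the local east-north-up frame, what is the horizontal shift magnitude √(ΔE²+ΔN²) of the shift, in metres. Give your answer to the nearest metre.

The local east axis at (φ, λ) is (−sin λ, cos λ, 0), so ΔE = −sin(163.4197°)·(-194.7) + cos(163.4197°)·(-81.7) = 133.86 m.
The local north axis is (−sin φ cos λ, −sin φ sin λ, cos φ), giving ΔN = -48.777 + 6.094 + 347.001 = 304.32 m.
Horizontal magnitude = √(ΔE² + ΔN²) = √(133.86² + 304.32²) = 332.46 m.

332 m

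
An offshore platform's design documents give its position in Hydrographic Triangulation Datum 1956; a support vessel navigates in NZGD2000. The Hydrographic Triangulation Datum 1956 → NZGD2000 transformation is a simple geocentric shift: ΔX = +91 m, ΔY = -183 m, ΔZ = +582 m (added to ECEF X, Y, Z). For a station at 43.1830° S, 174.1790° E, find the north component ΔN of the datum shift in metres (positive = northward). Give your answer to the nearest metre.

The local north axis is (−sin φ cos λ, −sin φ sin λ, cos φ), giving ΔN = -61.953 − 12.701 + 424.378 = 349.72 m.

ΔN = 350 m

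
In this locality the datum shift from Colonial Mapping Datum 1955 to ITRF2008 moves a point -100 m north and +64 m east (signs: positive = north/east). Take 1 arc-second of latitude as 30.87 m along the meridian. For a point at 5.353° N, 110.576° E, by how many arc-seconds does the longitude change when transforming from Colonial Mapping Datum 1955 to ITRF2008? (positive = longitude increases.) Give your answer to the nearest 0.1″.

Δλ = 2.1″

At latitude 5.353°, cos φ = 0.995639.
1″ of longitude at this latitude = 30.87 × cos φ = 30.7354 m, so Δλ = 64.0 / 30.7354 = 2.082″.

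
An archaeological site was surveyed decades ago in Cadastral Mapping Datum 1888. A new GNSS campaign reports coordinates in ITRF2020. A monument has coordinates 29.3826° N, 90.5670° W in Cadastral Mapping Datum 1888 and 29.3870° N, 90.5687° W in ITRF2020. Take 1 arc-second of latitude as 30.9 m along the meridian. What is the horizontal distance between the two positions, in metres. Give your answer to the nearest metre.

Δφ = 29.3870° − 29.3826° = +0.0044°; Δλ = -90.5687° − -90.5670° = -0.0017°.
1° of latitude = 3600 × 30.90 = 111240 m.
ΔN = Δφ × 111240 = 489.5 m; ΔE = Δλ × 111240 × cos(29.3826°) = -0.0017 × 111240 × 0.871363 = -164.8 m.
Distance = √(ΔE² + ΔN²) = √((-164.8)² + 489.5²) = 516.4 m.

516 m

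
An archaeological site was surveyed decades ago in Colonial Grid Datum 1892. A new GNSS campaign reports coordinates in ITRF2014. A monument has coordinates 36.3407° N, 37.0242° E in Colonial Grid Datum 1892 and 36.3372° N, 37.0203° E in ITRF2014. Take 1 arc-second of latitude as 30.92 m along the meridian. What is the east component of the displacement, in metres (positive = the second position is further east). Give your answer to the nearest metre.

ΔE = -350 m

Δφ = 36.3372° − 36.3407° = -0.0035°; Δλ = 37.0203° − 37.0242° = -0.0039°.
1° of latitude = 3600 × 30.92 = 111312 m.
ΔN = Δφ × 111312 = -389.6 m; ΔE = Δλ × 111312 × cos(36.3407°) = -0.0039 × 111312 × 0.805508 = -349.7 m.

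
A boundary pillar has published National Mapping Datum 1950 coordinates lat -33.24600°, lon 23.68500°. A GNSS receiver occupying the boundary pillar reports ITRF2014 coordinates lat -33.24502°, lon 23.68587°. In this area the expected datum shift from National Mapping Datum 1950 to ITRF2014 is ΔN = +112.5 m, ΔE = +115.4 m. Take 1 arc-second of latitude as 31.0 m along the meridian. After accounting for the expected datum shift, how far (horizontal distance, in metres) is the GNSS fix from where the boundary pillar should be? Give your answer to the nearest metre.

Observed coordinate differences: Δφ = +0.00098°, Δλ = +0.00087°.
Converting to metres (1° lat = 111600 m, cos φ = 0.836324): observed ΔN = 109.4 m, observed ΔE = 81.2 m.
Subtracting the expected shift leaves a residual of 109.4 − (112.5) = -3.1 m north and 81.2 − (115.4) = -34.2 m east.
Residual distance = √((-3.1)² + (-34.2)²) = 34.3 m.

34 m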